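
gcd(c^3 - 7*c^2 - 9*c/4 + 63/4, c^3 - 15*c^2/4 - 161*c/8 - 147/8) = c^2 - 11*c/2 - 21/2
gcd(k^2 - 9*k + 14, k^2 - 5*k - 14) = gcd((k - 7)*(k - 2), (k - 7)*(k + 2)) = k - 7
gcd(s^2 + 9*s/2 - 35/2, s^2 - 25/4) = s - 5/2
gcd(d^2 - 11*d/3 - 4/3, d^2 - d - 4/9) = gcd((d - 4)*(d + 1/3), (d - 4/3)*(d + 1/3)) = d + 1/3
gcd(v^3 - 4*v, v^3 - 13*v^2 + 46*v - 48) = v - 2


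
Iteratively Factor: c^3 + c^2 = (c + 1)*(c^2) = c*(c + 1)*(c)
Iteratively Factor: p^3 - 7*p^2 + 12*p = (p - 3)*(p^2 - 4*p) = (p - 4)*(p - 3)*(p)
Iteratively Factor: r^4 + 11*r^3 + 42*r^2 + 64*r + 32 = (r + 2)*(r^3 + 9*r^2 + 24*r + 16) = (r + 2)*(r + 4)*(r^2 + 5*r + 4) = (r + 1)*(r + 2)*(r + 4)*(r + 4)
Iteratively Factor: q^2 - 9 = (q - 3)*(q + 3)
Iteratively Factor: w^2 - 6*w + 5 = (w - 1)*(w - 5)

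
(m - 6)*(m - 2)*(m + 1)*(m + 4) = m^4 - 3*m^3 - 24*m^2 + 28*m + 48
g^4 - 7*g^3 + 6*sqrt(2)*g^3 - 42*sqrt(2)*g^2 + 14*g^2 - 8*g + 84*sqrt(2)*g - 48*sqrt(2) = (g - 4)*(g - 2)*(g - 1)*(g + 6*sqrt(2))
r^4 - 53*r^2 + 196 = (r - 7)*(r - 2)*(r + 2)*(r + 7)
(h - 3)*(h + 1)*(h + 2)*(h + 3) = h^4 + 3*h^3 - 7*h^2 - 27*h - 18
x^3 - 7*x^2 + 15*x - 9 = (x - 3)^2*(x - 1)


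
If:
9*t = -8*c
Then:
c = -9*t/8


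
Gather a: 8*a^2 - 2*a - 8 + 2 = 8*a^2 - 2*a - 6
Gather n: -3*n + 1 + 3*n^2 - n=3*n^2 - 4*n + 1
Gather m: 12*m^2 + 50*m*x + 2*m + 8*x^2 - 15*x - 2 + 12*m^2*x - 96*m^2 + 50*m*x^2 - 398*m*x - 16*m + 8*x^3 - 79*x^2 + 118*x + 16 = m^2*(12*x - 84) + m*(50*x^2 - 348*x - 14) + 8*x^3 - 71*x^2 + 103*x + 14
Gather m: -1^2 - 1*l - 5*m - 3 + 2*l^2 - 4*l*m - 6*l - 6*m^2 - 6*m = 2*l^2 - 7*l - 6*m^2 + m*(-4*l - 11) - 4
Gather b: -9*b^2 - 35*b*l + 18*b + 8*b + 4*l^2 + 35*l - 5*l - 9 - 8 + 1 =-9*b^2 + b*(26 - 35*l) + 4*l^2 + 30*l - 16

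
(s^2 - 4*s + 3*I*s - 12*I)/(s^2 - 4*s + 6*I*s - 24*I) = (s + 3*I)/(s + 6*I)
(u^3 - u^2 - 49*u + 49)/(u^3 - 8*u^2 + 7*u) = (u + 7)/u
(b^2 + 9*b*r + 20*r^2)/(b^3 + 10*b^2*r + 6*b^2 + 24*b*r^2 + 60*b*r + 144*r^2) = (b + 5*r)/(b^2 + 6*b*r + 6*b + 36*r)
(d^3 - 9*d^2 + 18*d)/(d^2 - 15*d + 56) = d*(d^2 - 9*d + 18)/(d^2 - 15*d + 56)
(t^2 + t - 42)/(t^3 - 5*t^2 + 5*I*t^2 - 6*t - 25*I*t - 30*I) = (t + 7)/(t^2 + t*(1 + 5*I) + 5*I)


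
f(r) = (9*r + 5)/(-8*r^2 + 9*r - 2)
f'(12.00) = 0.01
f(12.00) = -0.11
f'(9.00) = 0.02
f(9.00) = -0.15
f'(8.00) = 0.03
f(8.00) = -0.17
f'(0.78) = 1850.48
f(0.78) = 78.66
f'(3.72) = 0.20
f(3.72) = -0.49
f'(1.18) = 20.74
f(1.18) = -6.20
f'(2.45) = 0.72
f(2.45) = -0.97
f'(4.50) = 0.12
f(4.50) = -0.37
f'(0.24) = -438.25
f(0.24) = -23.80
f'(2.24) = 0.99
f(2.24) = -1.14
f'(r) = (9*r + 5)*(16*r - 9)/(-8*r^2 + 9*r - 2)^2 + 9/(-8*r^2 + 9*r - 2)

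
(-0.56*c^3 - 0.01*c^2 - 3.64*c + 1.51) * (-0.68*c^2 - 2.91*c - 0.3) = 0.3808*c^5 + 1.6364*c^4 + 2.6723*c^3 + 9.5686*c^2 - 3.3021*c - 0.453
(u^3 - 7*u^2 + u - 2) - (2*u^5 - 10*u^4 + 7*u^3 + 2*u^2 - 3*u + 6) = -2*u^5 + 10*u^4 - 6*u^3 - 9*u^2 + 4*u - 8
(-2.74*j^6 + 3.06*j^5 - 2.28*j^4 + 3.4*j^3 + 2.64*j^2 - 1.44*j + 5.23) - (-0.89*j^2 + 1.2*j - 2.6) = -2.74*j^6 + 3.06*j^5 - 2.28*j^4 + 3.4*j^3 + 3.53*j^2 - 2.64*j + 7.83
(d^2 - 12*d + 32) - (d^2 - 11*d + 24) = 8 - d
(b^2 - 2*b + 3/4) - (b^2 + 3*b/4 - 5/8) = 11/8 - 11*b/4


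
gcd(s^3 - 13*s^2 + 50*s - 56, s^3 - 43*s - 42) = s - 7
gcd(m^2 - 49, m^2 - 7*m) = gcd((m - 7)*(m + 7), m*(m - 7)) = m - 7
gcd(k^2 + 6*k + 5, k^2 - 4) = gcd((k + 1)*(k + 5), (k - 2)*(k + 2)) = 1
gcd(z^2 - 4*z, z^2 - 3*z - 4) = z - 4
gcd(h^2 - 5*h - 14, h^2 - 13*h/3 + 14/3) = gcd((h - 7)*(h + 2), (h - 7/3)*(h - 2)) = 1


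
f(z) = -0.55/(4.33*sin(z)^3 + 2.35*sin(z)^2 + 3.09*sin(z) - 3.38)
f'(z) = -0.55*(-12.99*sin(z)^2*cos(z) - 4.7*sin(z)*cos(z) - 3.09*cos(z))/(4.33*sin(z)^3 + 2.35*sin(z)^2 + 3.09*sin(z) - 3.38)^2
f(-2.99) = 0.14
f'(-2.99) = -0.10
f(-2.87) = 0.13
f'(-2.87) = -0.09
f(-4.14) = -0.16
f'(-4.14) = -0.41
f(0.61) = 22.38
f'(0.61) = 7498.71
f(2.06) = -0.13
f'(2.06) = -0.26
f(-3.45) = 0.26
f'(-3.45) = -0.68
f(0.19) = 0.20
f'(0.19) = 0.33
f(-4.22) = -0.13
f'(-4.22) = -0.26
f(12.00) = 0.11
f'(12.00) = 0.08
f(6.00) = 0.13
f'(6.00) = 0.09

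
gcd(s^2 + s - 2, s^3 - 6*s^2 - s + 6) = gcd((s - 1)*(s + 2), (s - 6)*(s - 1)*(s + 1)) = s - 1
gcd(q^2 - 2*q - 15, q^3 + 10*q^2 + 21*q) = q + 3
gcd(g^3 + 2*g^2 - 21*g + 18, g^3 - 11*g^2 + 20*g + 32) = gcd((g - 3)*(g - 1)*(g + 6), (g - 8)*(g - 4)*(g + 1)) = 1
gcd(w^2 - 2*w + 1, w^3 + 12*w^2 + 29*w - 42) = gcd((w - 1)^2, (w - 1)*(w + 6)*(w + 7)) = w - 1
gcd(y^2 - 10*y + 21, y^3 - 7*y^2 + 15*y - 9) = y - 3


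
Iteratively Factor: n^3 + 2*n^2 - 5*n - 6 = (n + 3)*(n^2 - n - 2) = (n - 2)*(n + 3)*(n + 1)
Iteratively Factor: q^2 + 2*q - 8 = (q + 4)*(q - 2)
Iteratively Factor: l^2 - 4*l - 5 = (l - 5)*(l + 1)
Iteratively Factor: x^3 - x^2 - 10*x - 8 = (x - 4)*(x^2 + 3*x + 2) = (x - 4)*(x + 1)*(x + 2)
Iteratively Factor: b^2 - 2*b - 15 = (b - 5)*(b + 3)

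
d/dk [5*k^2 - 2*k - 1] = 10*k - 2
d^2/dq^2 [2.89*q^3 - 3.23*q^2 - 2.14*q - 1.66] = 17.34*q - 6.46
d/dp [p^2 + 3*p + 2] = 2*p + 3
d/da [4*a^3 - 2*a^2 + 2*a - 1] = 12*a^2 - 4*a + 2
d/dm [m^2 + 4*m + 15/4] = 2*m + 4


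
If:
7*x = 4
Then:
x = 4/7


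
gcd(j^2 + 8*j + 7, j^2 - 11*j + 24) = 1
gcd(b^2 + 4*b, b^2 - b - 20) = b + 4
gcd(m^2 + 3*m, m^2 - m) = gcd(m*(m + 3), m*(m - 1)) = m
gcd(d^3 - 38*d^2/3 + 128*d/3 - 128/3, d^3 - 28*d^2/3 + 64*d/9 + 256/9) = d^2 - 32*d/3 + 64/3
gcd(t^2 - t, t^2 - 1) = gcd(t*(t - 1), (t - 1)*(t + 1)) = t - 1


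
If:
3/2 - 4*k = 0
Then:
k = 3/8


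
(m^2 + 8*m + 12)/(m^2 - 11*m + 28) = (m^2 + 8*m + 12)/(m^2 - 11*m + 28)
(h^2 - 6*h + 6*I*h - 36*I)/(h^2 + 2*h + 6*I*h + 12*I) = (h - 6)/(h + 2)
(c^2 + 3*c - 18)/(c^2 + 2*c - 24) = (c - 3)/(c - 4)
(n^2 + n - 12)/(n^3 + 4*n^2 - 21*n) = (n + 4)/(n*(n + 7))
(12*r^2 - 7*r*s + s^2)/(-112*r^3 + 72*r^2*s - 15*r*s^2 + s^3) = (-3*r + s)/(28*r^2 - 11*r*s + s^2)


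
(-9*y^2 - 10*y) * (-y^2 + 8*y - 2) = 9*y^4 - 62*y^3 - 62*y^2 + 20*y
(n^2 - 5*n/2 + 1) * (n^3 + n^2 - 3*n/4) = n^5 - 3*n^4/2 - 9*n^3/4 + 23*n^2/8 - 3*n/4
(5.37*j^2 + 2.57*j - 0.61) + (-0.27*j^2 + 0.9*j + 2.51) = 5.1*j^2 + 3.47*j + 1.9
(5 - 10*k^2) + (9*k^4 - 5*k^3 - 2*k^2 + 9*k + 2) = 9*k^4 - 5*k^3 - 12*k^2 + 9*k + 7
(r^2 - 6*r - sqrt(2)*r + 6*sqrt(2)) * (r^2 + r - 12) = r^4 - 5*r^3 - sqrt(2)*r^3 - 18*r^2 + 5*sqrt(2)*r^2 + 18*sqrt(2)*r + 72*r - 72*sqrt(2)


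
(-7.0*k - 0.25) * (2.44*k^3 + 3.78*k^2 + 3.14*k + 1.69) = -17.08*k^4 - 27.07*k^3 - 22.925*k^2 - 12.615*k - 0.4225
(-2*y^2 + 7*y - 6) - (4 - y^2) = -y^2 + 7*y - 10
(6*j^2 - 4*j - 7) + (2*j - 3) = 6*j^2 - 2*j - 10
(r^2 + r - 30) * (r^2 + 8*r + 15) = r^4 + 9*r^3 - 7*r^2 - 225*r - 450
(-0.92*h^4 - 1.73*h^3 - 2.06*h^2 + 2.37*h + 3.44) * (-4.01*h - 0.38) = 3.6892*h^5 + 7.2869*h^4 + 8.918*h^3 - 8.7209*h^2 - 14.695*h - 1.3072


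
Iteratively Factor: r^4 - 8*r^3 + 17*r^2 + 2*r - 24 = (r - 3)*(r^3 - 5*r^2 + 2*r + 8) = (r - 4)*(r - 3)*(r^2 - r - 2) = (r - 4)*(r - 3)*(r - 2)*(r + 1)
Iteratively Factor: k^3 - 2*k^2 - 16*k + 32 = (k - 4)*(k^2 + 2*k - 8) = (k - 4)*(k - 2)*(k + 4)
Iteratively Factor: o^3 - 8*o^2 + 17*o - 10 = (o - 2)*(o^2 - 6*o + 5) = (o - 2)*(o - 1)*(o - 5)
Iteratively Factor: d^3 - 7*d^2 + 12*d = (d - 3)*(d^2 - 4*d) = (d - 4)*(d - 3)*(d)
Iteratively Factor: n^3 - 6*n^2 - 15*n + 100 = (n - 5)*(n^2 - n - 20) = (n - 5)*(n + 4)*(n - 5)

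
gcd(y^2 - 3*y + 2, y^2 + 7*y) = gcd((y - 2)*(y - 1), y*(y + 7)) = 1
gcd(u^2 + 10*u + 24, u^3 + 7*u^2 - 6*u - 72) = u^2 + 10*u + 24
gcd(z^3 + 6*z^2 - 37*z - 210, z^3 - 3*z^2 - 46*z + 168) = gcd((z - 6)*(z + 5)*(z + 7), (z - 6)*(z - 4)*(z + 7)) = z^2 + z - 42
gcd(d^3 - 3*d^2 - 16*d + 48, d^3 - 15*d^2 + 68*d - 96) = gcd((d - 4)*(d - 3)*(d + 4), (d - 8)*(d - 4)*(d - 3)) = d^2 - 7*d + 12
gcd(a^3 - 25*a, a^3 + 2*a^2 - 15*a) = a^2 + 5*a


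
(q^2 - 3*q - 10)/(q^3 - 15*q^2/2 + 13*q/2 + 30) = 2*(q + 2)/(2*q^2 - 5*q - 12)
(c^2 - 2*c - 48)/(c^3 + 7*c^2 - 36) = (c - 8)/(c^2 + c - 6)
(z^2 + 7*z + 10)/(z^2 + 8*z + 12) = (z + 5)/(z + 6)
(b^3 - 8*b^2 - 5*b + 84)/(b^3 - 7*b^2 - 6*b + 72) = (b - 7)/(b - 6)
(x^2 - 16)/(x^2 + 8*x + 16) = (x - 4)/(x + 4)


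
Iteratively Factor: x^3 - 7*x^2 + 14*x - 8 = (x - 4)*(x^2 - 3*x + 2) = (x - 4)*(x - 1)*(x - 2)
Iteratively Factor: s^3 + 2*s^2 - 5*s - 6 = (s + 1)*(s^2 + s - 6) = (s - 2)*(s + 1)*(s + 3)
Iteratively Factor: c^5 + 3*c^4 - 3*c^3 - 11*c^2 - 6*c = (c + 1)*(c^4 + 2*c^3 - 5*c^2 - 6*c) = (c + 1)^2*(c^3 + c^2 - 6*c) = (c + 1)^2*(c + 3)*(c^2 - 2*c) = (c - 2)*(c + 1)^2*(c + 3)*(c)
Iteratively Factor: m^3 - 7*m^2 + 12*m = (m)*(m^2 - 7*m + 12) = m*(m - 4)*(m - 3)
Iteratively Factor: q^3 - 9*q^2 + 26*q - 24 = (q - 2)*(q^2 - 7*q + 12) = (q - 4)*(q - 2)*(q - 3)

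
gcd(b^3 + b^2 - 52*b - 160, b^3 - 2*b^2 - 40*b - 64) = b^2 - 4*b - 32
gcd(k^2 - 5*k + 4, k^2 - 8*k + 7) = k - 1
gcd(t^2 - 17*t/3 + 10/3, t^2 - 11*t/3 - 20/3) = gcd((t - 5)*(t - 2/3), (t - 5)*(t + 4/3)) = t - 5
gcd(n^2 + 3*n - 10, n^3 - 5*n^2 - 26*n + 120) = n + 5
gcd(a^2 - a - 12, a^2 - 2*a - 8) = a - 4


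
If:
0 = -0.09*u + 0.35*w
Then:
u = 3.88888888888889*w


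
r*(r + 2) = r^2 + 2*r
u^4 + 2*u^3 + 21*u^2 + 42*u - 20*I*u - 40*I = (u + 2)*(u - 4*I)*(u - I)*(u + 5*I)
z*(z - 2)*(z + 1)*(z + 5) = z^4 + 4*z^3 - 7*z^2 - 10*z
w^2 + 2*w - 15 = (w - 3)*(w + 5)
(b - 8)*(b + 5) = b^2 - 3*b - 40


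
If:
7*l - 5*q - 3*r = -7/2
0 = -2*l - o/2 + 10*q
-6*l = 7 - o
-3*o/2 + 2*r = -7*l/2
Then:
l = -56/15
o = -77/5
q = -91/60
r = -301/60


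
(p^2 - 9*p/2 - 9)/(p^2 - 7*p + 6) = (p + 3/2)/(p - 1)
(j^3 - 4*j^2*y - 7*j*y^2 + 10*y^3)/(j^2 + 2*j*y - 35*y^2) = (j^2 + j*y - 2*y^2)/(j + 7*y)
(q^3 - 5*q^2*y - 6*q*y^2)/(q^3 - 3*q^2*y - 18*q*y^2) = (q + y)/(q + 3*y)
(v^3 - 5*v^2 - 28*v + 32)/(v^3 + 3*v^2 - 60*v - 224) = (v - 1)/(v + 7)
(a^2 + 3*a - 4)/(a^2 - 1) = (a + 4)/(a + 1)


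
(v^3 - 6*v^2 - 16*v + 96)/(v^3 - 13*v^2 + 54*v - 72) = (v + 4)/(v - 3)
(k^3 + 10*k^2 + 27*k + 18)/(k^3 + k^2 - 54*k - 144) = (k + 1)/(k - 8)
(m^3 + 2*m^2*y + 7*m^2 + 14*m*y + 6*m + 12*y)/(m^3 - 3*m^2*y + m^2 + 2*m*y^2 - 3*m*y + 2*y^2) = (m^2 + 2*m*y + 6*m + 12*y)/(m^2 - 3*m*y + 2*y^2)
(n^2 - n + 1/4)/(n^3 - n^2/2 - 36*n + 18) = (n - 1/2)/(n^2 - 36)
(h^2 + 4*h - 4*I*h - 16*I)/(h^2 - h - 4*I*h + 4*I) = (h + 4)/(h - 1)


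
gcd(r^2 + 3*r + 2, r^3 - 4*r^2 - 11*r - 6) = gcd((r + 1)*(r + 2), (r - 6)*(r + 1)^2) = r + 1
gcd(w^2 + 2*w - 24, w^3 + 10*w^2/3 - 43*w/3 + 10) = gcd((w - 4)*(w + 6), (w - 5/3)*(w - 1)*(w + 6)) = w + 6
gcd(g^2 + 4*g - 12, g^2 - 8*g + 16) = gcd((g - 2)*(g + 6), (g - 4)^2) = 1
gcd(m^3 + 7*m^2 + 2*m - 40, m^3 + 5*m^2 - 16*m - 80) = m^2 + 9*m + 20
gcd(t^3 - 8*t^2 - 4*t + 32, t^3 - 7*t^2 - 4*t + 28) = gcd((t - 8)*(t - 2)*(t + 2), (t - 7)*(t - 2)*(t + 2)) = t^2 - 4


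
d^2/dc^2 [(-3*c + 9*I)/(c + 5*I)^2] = 6*(-c + 19*I)/(c + 5*I)^4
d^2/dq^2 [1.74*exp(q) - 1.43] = 1.74*exp(q)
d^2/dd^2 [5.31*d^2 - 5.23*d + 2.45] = 10.6200000000000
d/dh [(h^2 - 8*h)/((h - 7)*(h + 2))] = (3*h^2 - 28*h + 112)/(h^4 - 10*h^3 - 3*h^2 + 140*h + 196)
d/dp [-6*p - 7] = -6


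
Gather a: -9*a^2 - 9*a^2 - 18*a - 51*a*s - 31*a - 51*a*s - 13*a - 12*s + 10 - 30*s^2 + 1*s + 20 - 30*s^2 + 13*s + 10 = -18*a^2 + a*(-102*s - 62) - 60*s^2 + 2*s + 40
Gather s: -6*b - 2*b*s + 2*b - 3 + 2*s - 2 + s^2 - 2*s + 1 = -2*b*s - 4*b + s^2 - 4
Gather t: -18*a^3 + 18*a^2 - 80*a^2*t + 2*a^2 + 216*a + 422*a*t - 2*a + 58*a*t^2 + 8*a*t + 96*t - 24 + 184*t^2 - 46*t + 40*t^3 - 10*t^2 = -18*a^3 + 20*a^2 + 214*a + 40*t^3 + t^2*(58*a + 174) + t*(-80*a^2 + 430*a + 50) - 24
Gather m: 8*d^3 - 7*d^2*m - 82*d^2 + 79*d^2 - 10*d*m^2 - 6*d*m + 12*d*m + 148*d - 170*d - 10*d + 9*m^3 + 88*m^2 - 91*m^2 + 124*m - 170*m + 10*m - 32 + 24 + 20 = 8*d^3 - 3*d^2 - 32*d + 9*m^3 + m^2*(-10*d - 3) + m*(-7*d^2 + 6*d - 36) + 12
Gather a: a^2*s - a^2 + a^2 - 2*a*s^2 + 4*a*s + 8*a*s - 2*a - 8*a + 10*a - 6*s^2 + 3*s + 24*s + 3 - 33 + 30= a^2*s + a*(-2*s^2 + 12*s) - 6*s^2 + 27*s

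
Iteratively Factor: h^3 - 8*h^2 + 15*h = (h - 3)*(h^2 - 5*h) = (h - 5)*(h - 3)*(h)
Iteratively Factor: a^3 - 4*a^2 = (a)*(a^2 - 4*a) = a^2*(a - 4)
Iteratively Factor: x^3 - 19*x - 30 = (x + 3)*(x^2 - 3*x - 10) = (x + 2)*(x + 3)*(x - 5)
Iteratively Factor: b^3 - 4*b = (b + 2)*(b^2 - 2*b) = (b - 2)*(b + 2)*(b)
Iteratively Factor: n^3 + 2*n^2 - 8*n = (n - 2)*(n^2 + 4*n) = (n - 2)*(n + 4)*(n)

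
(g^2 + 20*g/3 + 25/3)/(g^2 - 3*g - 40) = (g + 5/3)/(g - 8)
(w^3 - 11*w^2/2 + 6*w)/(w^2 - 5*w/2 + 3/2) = w*(w - 4)/(w - 1)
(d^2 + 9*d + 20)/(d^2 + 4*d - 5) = (d + 4)/(d - 1)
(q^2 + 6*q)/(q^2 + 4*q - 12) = q/(q - 2)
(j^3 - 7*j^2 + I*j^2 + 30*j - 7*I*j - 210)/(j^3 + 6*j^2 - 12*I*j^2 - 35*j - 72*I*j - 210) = (j^2 + j*(-7 + 6*I) - 42*I)/(j^2 + j*(6 - 7*I) - 42*I)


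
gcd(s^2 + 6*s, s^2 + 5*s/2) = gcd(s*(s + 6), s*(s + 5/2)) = s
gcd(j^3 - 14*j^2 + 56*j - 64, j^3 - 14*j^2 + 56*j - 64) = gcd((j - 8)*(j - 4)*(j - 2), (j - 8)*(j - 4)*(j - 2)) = j^3 - 14*j^2 + 56*j - 64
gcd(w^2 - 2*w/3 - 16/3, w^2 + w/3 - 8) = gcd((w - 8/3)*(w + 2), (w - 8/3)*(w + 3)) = w - 8/3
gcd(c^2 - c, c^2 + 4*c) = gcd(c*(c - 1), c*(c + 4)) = c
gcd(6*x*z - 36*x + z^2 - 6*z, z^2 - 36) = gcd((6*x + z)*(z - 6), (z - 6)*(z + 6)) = z - 6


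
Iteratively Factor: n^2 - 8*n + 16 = (n - 4)*(n - 4)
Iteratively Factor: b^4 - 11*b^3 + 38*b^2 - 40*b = (b - 4)*(b^3 - 7*b^2 + 10*b) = b*(b - 4)*(b^2 - 7*b + 10) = b*(b - 4)*(b - 2)*(b - 5)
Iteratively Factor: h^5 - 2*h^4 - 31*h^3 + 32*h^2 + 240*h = (h + 3)*(h^4 - 5*h^3 - 16*h^2 + 80*h) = (h - 5)*(h + 3)*(h^3 - 16*h) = h*(h - 5)*(h + 3)*(h^2 - 16) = h*(h - 5)*(h - 4)*(h + 3)*(h + 4)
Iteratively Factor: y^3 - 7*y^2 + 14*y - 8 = (y - 2)*(y^2 - 5*y + 4) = (y - 4)*(y - 2)*(y - 1)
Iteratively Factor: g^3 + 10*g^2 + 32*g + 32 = (g + 4)*(g^2 + 6*g + 8) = (g + 4)^2*(g + 2)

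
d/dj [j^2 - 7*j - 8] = 2*j - 7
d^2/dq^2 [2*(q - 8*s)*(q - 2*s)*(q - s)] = 12*q - 44*s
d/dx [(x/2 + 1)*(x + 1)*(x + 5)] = 3*x^2/2 + 8*x + 17/2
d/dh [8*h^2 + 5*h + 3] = 16*h + 5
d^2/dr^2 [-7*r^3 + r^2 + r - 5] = 2 - 42*r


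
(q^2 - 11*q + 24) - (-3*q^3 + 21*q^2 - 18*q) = 3*q^3 - 20*q^2 + 7*q + 24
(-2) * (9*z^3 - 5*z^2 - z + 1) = -18*z^3 + 10*z^2 + 2*z - 2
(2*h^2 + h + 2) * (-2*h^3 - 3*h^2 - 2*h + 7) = -4*h^5 - 8*h^4 - 11*h^3 + 6*h^2 + 3*h + 14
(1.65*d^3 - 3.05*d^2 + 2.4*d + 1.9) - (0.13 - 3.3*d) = 1.65*d^3 - 3.05*d^2 + 5.7*d + 1.77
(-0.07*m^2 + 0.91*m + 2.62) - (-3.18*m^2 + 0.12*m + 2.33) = 3.11*m^2 + 0.79*m + 0.29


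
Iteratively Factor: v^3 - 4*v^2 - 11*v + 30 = (v + 3)*(v^2 - 7*v + 10) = (v - 2)*(v + 3)*(v - 5)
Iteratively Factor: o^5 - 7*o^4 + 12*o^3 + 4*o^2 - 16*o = (o - 2)*(o^4 - 5*o^3 + 2*o^2 + 8*o) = (o - 2)^2*(o^3 - 3*o^2 - 4*o) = (o - 4)*(o - 2)^2*(o^2 + o) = (o - 4)*(o - 2)^2*(o + 1)*(o)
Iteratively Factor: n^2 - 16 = (n + 4)*(n - 4)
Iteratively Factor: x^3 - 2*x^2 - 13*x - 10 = (x + 2)*(x^2 - 4*x - 5) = (x - 5)*(x + 2)*(x + 1)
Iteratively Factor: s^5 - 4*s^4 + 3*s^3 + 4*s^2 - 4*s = (s - 2)*(s^4 - 2*s^3 - s^2 + 2*s) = (s - 2)*(s - 1)*(s^3 - s^2 - 2*s) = (s - 2)^2*(s - 1)*(s^2 + s) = s*(s - 2)^2*(s - 1)*(s + 1)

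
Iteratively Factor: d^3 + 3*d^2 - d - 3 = (d + 3)*(d^2 - 1) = (d - 1)*(d + 3)*(d + 1)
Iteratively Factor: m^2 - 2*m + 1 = (m - 1)*(m - 1)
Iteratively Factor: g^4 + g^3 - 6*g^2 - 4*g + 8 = (g + 2)*(g^3 - g^2 - 4*g + 4) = (g - 1)*(g + 2)*(g^2 - 4) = (g - 1)*(g + 2)^2*(g - 2)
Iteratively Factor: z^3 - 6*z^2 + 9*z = (z - 3)*(z^2 - 3*z) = (z - 3)^2*(z)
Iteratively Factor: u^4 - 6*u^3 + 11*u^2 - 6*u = (u - 1)*(u^3 - 5*u^2 + 6*u) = u*(u - 1)*(u^2 - 5*u + 6) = u*(u - 2)*(u - 1)*(u - 3)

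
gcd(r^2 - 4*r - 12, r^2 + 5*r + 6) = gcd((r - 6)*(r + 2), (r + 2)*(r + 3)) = r + 2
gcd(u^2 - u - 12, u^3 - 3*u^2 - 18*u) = u + 3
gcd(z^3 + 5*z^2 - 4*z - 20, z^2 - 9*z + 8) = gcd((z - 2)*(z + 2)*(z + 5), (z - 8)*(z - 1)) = 1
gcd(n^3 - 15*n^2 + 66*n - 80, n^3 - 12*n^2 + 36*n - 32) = n^2 - 10*n + 16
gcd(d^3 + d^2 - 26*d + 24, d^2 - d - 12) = d - 4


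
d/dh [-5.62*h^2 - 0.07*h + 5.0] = -11.24*h - 0.07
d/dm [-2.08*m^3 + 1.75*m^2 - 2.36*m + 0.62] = -6.24*m^2 + 3.5*m - 2.36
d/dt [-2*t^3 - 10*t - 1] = -6*t^2 - 10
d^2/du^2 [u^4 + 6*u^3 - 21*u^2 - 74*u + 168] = 12*u^2 + 36*u - 42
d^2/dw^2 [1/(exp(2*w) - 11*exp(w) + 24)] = ((11 - 4*exp(w))*(exp(2*w) - 11*exp(w) + 24) + 2*(2*exp(w) - 11)^2*exp(w))*exp(w)/(exp(2*w) - 11*exp(w) + 24)^3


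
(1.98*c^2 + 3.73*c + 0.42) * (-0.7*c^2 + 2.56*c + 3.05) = -1.386*c^4 + 2.4578*c^3 + 15.2938*c^2 + 12.4517*c + 1.281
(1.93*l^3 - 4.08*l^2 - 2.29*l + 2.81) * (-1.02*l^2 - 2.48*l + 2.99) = -1.9686*l^5 - 0.6248*l^4 + 18.2249*l^3 - 9.3862*l^2 - 13.8159*l + 8.4019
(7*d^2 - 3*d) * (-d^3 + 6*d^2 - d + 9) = -7*d^5 + 45*d^4 - 25*d^3 + 66*d^2 - 27*d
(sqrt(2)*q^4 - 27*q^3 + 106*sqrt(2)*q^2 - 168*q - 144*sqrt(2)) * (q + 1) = sqrt(2)*q^5 - 27*q^4 + sqrt(2)*q^4 - 27*q^3 + 106*sqrt(2)*q^3 - 168*q^2 + 106*sqrt(2)*q^2 - 144*sqrt(2)*q - 168*q - 144*sqrt(2)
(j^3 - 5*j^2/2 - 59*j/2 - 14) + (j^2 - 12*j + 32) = j^3 - 3*j^2/2 - 83*j/2 + 18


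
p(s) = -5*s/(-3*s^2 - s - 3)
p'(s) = -5*s*(6*s + 1)/(-3*s^2 - s - 3)^2 - 5/(-3*s^2 - s - 3) = 15*(1 - s^2)/(9*s^4 + 6*s^3 + 19*s^2 + 6*s + 9)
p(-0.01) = -0.02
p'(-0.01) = 1.68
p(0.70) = 0.68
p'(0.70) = 0.29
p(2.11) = 0.57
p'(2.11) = -0.15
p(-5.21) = -0.33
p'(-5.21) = -0.06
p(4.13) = 0.35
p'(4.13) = -0.07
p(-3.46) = -0.49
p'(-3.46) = -0.13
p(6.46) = 0.24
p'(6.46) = -0.03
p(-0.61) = -0.87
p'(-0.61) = 0.77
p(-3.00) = -0.56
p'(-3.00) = -0.16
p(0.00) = 0.00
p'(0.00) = 1.67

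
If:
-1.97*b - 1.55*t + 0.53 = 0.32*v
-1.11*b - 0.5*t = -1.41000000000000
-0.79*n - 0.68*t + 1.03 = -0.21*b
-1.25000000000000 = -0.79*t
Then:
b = 0.56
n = 0.09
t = 1.58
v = -9.44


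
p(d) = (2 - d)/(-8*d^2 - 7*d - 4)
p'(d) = (2 - d)*(16*d + 7)/(-8*d^2 - 7*d - 4)^2 - 1/(-8*d^2 - 7*d - 4) = (8*d^2 + 7*d - (d - 2)*(16*d + 7) + 4)/(8*d^2 + 7*d + 4)^2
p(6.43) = 0.01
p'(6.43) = -0.00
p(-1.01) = -0.59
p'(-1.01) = -0.87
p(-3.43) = -0.07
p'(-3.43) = -0.03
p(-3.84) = -0.06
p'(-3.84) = -0.02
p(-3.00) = -0.09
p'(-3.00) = -0.05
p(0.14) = -0.36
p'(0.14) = 0.85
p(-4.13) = -0.05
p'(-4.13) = -0.02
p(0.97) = -0.06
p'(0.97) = 0.12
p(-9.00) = -0.02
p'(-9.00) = 0.00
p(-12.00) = -0.01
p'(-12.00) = 0.00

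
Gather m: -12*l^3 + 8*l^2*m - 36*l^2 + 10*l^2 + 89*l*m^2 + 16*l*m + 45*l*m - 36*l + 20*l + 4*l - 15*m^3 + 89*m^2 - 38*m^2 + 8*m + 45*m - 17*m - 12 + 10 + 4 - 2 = -12*l^3 - 26*l^2 - 12*l - 15*m^3 + m^2*(89*l + 51) + m*(8*l^2 + 61*l + 36)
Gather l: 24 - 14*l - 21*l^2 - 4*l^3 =-4*l^3 - 21*l^2 - 14*l + 24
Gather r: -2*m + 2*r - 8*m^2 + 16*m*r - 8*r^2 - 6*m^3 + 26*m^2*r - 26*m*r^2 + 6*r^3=-6*m^3 - 8*m^2 - 2*m + 6*r^3 + r^2*(-26*m - 8) + r*(26*m^2 + 16*m + 2)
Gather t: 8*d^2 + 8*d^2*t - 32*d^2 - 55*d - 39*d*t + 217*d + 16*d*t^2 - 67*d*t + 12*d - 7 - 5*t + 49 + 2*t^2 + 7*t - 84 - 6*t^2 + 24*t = -24*d^2 + 174*d + t^2*(16*d - 4) + t*(8*d^2 - 106*d + 26) - 42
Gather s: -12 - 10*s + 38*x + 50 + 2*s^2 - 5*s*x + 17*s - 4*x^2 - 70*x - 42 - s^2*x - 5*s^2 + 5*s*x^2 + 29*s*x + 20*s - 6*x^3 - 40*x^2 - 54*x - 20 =s^2*(-x - 3) + s*(5*x^2 + 24*x + 27) - 6*x^3 - 44*x^2 - 86*x - 24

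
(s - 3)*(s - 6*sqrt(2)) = s^2 - 6*sqrt(2)*s - 3*s + 18*sqrt(2)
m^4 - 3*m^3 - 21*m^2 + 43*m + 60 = (m - 5)*(m - 3)*(m + 1)*(m + 4)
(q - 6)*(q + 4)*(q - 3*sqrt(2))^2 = q^4 - 6*sqrt(2)*q^3 - 2*q^3 - 6*q^2 + 12*sqrt(2)*q^2 - 36*q + 144*sqrt(2)*q - 432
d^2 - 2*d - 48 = (d - 8)*(d + 6)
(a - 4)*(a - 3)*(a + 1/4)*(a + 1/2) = a^4 - 25*a^3/4 + 55*a^2/8 + 65*a/8 + 3/2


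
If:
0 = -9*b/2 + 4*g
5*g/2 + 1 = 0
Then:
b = -16/45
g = -2/5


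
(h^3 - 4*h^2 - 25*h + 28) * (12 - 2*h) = -2*h^4 + 20*h^3 + 2*h^2 - 356*h + 336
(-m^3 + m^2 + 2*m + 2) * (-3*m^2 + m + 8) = 3*m^5 - 4*m^4 - 13*m^3 + 4*m^2 + 18*m + 16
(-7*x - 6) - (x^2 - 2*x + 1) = -x^2 - 5*x - 7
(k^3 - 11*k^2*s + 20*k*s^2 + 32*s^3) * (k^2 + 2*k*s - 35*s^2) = k^5 - 9*k^4*s - 37*k^3*s^2 + 457*k^2*s^3 - 636*k*s^4 - 1120*s^5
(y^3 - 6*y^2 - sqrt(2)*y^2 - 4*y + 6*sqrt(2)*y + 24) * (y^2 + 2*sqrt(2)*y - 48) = y^5 - 6*y^4 + sqrt(2)*y^4 - 56*y^3 - 6*sqrt(2)*y^3 + 40*sqrt(2)*y^2 + 336*y^2 - 240*sqrt(2)*y + 192*y - 1152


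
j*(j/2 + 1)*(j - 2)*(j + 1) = j^4/2 + j^3/2 - 2*j^2 - 2*j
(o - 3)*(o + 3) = o^2 - 9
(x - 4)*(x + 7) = x^2 + 3*x - 28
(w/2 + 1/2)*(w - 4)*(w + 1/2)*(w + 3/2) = w^4/2 - w^3/2 - 37*w^2/8 - 41*w/8 - 3/2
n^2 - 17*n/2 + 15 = (n - 6)*(n - 5/2)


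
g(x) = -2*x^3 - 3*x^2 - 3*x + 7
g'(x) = -6*x^2 - 6*x - 3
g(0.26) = 5.98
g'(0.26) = -4.97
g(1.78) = -19.12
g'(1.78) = -32.69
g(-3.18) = 50.52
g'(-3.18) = -44.59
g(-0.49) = 7.98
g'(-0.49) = -1.50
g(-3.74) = 80.88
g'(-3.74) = -64.49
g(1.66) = -15.40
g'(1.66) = -29.49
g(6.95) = -830.16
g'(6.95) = -334.52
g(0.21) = 6.22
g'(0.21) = -4.52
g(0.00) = 7.00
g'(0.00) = -3.00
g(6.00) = -551.00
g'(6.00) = -255.00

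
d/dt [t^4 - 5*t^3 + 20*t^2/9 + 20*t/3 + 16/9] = 4*t^3 - 15*t^2 + 40*t/9 + 20/3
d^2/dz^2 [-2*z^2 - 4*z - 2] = -4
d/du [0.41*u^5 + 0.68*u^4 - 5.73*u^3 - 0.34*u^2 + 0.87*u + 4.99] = 2.05*u^4 + 2.72*u^3 - 17.19*u^2 - 0.68*u + 0.87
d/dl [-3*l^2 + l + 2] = 1 - 6*l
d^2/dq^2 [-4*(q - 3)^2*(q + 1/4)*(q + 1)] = -48*q^2 + 114*q - 14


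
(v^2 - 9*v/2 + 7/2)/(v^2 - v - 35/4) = 2*(v - 1)/(2*v + 5)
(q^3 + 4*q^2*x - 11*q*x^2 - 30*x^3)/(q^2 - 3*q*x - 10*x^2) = (-q^2 - 2*q*x + 15*x^2)/(-q + 5*x)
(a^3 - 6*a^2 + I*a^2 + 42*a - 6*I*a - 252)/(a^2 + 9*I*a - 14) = (a^2 - 6*a*(1 + I) + 36*I)/(a + 2*I)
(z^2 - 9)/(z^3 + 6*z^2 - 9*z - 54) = 1/(z + 6)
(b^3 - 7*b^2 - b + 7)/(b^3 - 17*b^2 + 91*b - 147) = (b^2 - 1)/(b^2 - 10*b + 21)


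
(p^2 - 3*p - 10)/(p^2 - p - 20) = (p + 2)/(p + 4)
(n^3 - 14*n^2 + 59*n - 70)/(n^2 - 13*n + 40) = (n^2 - 9*n + 14)/(n - 8)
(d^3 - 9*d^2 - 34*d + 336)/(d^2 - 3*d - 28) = (d^2 - 2*d - 48)/(d + 4)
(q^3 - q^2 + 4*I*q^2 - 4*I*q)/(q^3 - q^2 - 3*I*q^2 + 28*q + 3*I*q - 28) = q/(q - 7*I)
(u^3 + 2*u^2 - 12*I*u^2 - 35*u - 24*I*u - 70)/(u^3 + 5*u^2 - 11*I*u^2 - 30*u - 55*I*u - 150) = (u^2 + u*(2 - 7*I) - 14*I)/(u^2 + u*(5 - 6*I) - 30*I)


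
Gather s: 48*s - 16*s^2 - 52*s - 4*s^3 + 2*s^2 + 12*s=-4*s^3 - 14*s^2 + 8*s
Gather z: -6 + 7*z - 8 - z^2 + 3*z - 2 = -z^2 + 10*z - 16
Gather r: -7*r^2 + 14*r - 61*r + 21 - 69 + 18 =-7*r^2 - 47*r - 30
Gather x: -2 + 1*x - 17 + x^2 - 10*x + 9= x^2 - 9*x - 10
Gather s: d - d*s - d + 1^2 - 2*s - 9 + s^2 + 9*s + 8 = s^2 + s*(7 - d)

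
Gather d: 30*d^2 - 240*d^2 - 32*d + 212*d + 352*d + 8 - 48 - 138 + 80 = -210*d^2 + 532*d - 98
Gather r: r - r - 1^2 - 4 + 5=0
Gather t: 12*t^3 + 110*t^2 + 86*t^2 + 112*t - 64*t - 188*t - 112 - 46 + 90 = 12*t^3 + 196*t^2 - 140*t - 68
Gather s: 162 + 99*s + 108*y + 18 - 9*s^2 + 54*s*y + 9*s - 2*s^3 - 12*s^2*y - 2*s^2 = -2*s^3 + s^2*(-12*y - 11) + s*(54*y + 108) + 108*y + 180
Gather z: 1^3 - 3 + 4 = 2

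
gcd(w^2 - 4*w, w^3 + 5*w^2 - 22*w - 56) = w - 4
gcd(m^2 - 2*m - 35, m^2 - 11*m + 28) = m - 7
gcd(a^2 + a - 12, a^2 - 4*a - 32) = a + 4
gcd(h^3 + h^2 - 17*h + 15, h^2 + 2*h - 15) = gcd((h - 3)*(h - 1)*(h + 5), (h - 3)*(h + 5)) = h^2 + 2*h - 15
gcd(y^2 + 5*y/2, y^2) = y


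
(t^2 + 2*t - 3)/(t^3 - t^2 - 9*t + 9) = 1/(t - 3)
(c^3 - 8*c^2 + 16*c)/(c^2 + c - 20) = c*(c - 4)/(c + 5)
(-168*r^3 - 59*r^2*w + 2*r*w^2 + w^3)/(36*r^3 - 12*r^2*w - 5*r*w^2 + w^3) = (-56*r^2 - r*w + w^2)/(12*r^2 - 8*r*w + w^2)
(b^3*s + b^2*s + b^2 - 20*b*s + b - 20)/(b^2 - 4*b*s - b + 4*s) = (b^3*s + b^2*s + b^2 - 20*b*s + b - 20)/(b^2 - 4*b*s - b + 4*s)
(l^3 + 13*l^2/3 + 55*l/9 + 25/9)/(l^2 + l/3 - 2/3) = (9*l^2 + 30*l + 25)/(3*(3*l - 2))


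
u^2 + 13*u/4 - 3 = (u - 3/4)*(u + 4)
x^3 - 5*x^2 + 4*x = x*(x - 4)*(x - 1)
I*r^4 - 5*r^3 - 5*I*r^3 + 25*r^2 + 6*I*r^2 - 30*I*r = r*(r - 5)*(r + 6*I)*(I*r + 1)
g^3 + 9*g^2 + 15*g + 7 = (g + 1)^2*(g + 7)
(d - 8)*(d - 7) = d^2 - 15*d + 56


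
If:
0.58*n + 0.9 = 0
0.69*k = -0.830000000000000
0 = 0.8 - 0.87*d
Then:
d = 0.92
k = -1.20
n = -1.55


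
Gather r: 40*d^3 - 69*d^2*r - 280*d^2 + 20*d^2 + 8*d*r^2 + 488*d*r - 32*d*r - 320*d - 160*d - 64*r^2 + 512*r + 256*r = 40*d^3 - 260*d^2 - 480*d + r^2*(8*d - 64) + r*(-69*d^2 + 456*d + 768)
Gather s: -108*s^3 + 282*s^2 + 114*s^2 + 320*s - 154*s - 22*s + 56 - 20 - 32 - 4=-108*s^3 + 396*s^2 + 144*s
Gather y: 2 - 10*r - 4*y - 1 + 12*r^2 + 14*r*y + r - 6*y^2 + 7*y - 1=12*r^2 - 9*r - 6*y^2 + y*(14*r + 3)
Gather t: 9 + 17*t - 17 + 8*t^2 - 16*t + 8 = 8*t^2 + t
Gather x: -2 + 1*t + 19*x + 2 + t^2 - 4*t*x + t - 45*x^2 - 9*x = t^2 + 2*t - 45*x^2 + x*(10 - 4*t)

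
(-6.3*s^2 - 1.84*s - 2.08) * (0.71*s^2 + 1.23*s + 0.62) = -4.473*s^4 - 9.0554*s^3 - 7.646*s^2 - 3.6992*s - 1.2896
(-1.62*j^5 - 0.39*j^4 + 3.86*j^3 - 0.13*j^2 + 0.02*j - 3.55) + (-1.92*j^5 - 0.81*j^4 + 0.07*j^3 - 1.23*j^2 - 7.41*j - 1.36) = -3.54*j^5 - 1.2*j^4 + 3.93*j^3 - 1.36*j^2 - 7.39*j - 4.91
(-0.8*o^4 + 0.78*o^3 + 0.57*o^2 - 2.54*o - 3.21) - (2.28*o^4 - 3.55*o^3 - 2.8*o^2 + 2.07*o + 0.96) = -3.08*o^4 + 4.33*o^3 + 3.37*o^2 - 4.61*o - 4.17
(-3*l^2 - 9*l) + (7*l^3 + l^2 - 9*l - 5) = 7*l^3 - 2*l^2 - 18*l - 5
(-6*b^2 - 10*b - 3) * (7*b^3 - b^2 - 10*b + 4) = -42*b^5 - 64*b^4 + 49*b^3 + 79*b^2 - 10*b - 12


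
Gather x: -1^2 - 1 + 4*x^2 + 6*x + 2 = 4*x^2 + 6*x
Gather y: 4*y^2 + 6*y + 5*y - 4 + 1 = 4*y^2 + 11*y - 3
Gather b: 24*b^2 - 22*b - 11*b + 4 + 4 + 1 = 24*b^2 - 33*b + 9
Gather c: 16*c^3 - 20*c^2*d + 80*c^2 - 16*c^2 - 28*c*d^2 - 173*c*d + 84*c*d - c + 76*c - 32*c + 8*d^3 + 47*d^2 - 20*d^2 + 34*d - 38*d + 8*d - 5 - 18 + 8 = 16*c^3 + c^2*(64 - 20*d) + c*(-28*d^2 - 89*d + 43) + 8*d^3 + 27*d^2 + 4*d - 15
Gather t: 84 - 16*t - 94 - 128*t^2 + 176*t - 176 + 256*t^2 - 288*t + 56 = 128*t^2 - 128*t - 130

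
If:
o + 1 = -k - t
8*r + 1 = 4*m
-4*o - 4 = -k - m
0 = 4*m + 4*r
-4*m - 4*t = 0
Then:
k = 1/20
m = 1/12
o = -29/30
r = -1/12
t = -1/12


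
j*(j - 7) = j^2 - 7*j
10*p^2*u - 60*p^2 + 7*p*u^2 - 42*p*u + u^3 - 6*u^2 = (2*p + u)*(5*p + u)*(u - 6)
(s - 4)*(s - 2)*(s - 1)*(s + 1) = s^4 - 6*s^3 + 7*s^2 + 6*s - 8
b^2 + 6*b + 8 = (b + 2)*(b + 4)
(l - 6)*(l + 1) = l^2 - 5*l - 6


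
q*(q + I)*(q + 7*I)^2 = q^4 + 15*I*q^3 - 63*q^2 - 49*I*q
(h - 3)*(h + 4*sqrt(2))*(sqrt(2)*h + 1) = sqrt(2)*h^3 - 3*sqrt(2)*h^2 + 9*h^2 - 27*h + 4*sqrt(2)*h - 12*sqrt(2)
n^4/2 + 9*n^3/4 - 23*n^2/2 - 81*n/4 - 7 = (n/2 + 1/2)*(n - 4)*(n + 1/2)*(n + 7)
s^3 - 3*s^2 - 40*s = s*(s - 8)*(s + 5)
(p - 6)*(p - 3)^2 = p^3 - 12*p^2 + 45*p - 54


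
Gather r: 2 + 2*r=2*r + 2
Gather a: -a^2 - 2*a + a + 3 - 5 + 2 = -a^2 - a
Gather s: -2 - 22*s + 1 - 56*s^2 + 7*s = -56*s^2 - 15*s - 1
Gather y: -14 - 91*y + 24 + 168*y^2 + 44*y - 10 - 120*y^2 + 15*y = 48*y^2 - 32*y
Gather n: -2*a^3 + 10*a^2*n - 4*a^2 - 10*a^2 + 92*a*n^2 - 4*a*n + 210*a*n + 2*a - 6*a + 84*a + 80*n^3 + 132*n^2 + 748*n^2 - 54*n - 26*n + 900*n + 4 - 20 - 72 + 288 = -2*a^3 - 14*a^2 + 80*a + 80*n^3 + n^2*(92*a + 880) + n*(10*a^2 + 206*a + 820) + 200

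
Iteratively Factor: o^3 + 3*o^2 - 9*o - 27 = (o + 3)*(o^2 - 9) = (o + 3)^2*(o - 3)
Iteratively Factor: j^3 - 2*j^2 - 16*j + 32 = (j - 2)*(j^2 - 16) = (j - 4)*(j - 2)*(j + 4)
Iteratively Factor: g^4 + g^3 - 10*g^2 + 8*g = (g - 2)*(g^3 + 3*g^2 - 4*g) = (g - 2)*(g - 1)*(g^2 + 4*g) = g*(g - 2)*(g - 1)*(g + 4)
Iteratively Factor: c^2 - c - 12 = (c + 3)*(c - 4)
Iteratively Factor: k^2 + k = (k)*(k + 1)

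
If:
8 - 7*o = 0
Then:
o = 8/7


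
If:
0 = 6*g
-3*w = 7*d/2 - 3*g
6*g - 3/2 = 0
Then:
No Solution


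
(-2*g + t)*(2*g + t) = -4*g^2 + t^2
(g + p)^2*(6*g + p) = 6*g^3 + 13*g^2*p + 8*g*p^2 + p^3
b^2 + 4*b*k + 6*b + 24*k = (b + 6)*(b + 4*k)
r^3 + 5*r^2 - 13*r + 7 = (r - 1)^2*(r + 7)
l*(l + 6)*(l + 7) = l^3 + 13*l^2 + 42*l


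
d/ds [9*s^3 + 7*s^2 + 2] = s*(27*s + 14)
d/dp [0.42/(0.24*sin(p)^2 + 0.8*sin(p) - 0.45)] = -(0.2016*sin(p) + 0.336)*cos(p)/(0.24*sin(p)^2 + 0.8*sin(p) - 0.45)^2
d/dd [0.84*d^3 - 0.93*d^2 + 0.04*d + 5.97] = 2.52*d^2 - 1.86*d + 0.04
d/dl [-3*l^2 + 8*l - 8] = 8 - 6*l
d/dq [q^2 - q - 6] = 2*q - 1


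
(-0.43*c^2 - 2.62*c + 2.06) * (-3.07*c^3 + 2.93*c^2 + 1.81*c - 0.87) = 1.3201*c^5 + 6.7835*c^4 - 14.7791*c^3 + 1.6677*c^2 + 6.008*c - 1.7922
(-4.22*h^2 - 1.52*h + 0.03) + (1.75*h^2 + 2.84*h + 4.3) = -2.47*h^2 + 1.32*h + 4.33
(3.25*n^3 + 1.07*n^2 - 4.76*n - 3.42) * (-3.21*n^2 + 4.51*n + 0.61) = -10.4325*n^5 + 11.2228*n^4 + 22.0878*n^3 - 9.8367*n^2 - 18.3278*n - 2.0862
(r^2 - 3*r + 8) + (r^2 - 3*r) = 2*r^2 - 6*r + 8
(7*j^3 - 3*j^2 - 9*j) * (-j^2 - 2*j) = -7*j^5 - 11*j^4 + 15*j^3 + 18*j^2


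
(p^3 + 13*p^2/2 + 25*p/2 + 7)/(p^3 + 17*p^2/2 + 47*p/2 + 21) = (p + 1)/(p + 3)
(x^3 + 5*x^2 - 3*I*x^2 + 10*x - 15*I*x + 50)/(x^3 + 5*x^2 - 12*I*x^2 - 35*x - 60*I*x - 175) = (x + 2*I)/(x - 7*I)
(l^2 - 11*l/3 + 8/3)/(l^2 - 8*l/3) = (l - 1)/l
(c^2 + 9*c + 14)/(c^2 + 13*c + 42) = (c + 2)/(c + 6)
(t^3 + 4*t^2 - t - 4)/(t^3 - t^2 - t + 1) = (t + 4)/(t - 1)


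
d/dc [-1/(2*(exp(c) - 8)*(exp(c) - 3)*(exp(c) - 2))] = ((exp(c) - 8)*(exp(c) - 3) + (exp(c) - 8)*(exp(c) - 2) + (exp(c) - 3)*(exp(c) - 2))*exp(c)/(2*(exp(c) - 8)^2*(exp(c) - 3)^2*(exp(c) - 2)^2)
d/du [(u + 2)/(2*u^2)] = (-u - 4)/(2*u^3)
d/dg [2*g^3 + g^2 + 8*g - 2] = 6*g^2 + 2*g + 8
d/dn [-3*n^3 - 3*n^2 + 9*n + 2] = -9*n^2 - 6*n + 9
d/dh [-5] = 0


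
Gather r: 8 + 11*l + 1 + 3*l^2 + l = 3*l^2 + 12*l + 9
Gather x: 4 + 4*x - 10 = 4*x - 6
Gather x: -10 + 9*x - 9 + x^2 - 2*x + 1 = x^2 + 7*x - 18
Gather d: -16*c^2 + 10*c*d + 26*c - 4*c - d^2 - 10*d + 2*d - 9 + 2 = -16*c^2 + 22*c - d^2 + d*(10*c - 8) - 7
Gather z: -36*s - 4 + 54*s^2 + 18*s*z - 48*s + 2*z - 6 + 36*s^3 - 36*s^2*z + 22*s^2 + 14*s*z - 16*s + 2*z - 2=36*s^3 + 76*s^2 - 100*s + z*(-36*s^2 + 32*s + 4) - 12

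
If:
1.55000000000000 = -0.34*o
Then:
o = -4.56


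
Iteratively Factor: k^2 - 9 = (k + 3)*(k - 3)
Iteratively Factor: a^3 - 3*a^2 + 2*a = (a)*(a^2 - 3*a + 2) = a*(a - 1)*(a - 2)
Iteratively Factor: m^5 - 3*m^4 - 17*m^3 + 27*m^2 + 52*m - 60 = (m + 3)*(m^4 - 6*m^3 + m^2 + 24*m - 20) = (m - 2)*(m + 3)*(m^3 - 4*m^2 - 7*m + 10) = (m - 5)*(m - 2)*(m + 3)*(m^2 + m - 2) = (m - 5)*(m - 2)*(m + 2)*(m + 3)*(m - 1)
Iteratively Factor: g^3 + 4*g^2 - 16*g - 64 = (g + 4)*(g^2 - 16) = (g - 4)*(g + 4)*(g + 4)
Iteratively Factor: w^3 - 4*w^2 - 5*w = (w - 5)*(w^2 + w) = (w - 5)*(w + 1)*(w)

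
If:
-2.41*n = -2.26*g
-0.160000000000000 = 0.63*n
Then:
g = -0.27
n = -0.25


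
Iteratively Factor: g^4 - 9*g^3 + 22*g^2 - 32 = (g - 2)*(g^3 - 7*g^2 + 8*g + 16) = (g - 4)*(g - 2)*(g^2 - 3*g - 4) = (g - 4)^2*(g - 2)*(g + 1)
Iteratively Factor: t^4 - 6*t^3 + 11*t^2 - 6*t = (t - 2)*(t^3 - 4*t^2 + 3*t) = (t - 2)*(t - 1)*(t^2 - 3*t) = t*(t - 2)*(t - 1)*(t - 3)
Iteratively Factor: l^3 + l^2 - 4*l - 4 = (l - 2)*(l^2 + 3*l + 2) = (l - 2)*(l + 1)*(l + 2)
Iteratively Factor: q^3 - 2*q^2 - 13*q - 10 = (q + 2)*(q^2 - 4*q - 5) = (q + 1)*(q + 2)*(q - 5)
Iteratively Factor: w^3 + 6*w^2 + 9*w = (w + 3)*(w^2 + 3*w) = w*(w + 3)*(w + 3)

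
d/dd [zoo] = 0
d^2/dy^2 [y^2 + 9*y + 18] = 2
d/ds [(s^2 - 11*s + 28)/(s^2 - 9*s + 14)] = 2/(s^2 - 4*s + 4)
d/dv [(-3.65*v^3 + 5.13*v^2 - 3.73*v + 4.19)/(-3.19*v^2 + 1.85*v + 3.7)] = (11.6435*v^4 - 13.505*v^3 - 42.9232*v^2 + 64.6942*v - 21.5525)/(10.1761*v^4 - 11.803*v^3 - 20.1835*v^2 + 13.69*v + 13.69)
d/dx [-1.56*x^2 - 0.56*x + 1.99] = -3.12*x - 0.56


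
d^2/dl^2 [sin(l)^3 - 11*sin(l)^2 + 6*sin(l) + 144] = -9*sin(l)^3 + 44*sin(l)^2 - 22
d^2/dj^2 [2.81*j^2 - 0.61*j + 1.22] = 5.62000000000000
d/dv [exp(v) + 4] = exp(v)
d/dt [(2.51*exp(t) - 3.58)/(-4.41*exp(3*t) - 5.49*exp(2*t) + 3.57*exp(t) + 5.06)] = (22.1382*exp(3*t) - 33.5835*exp(2*t) - 39.3084*exp(t) + 25.4812)*exp(t)/(19.4481*exp(6*t) + 48.4218*exp(5*t) - 1.3473*exp(4*t) - 83.8278*exp(3*t) - 42.8139*exp(2*t) + 36.1284*exp(t) + 25.6036)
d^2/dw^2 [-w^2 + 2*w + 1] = -2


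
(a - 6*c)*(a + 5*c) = a^2 - a*c - 30*c^2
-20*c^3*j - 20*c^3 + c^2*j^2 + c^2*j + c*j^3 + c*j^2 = (-4*c + j)*(5*c + j)*(c*j + c)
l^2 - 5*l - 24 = (l - 8)*(l + 3)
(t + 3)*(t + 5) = t^2 + 8*t + 15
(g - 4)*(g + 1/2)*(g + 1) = g^3 - 5*g^2/2 - 11*g/2 - 2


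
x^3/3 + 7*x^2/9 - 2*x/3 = x*(x/3 + 1)*(x - 2/3)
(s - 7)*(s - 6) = s^2 - 13*s + 42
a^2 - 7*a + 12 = (a - 4)*(a - 3)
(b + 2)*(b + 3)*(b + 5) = b^3 + 10*b^2 + 31*b + 30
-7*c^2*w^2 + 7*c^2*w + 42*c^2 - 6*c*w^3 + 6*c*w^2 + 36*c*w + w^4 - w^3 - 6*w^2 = (-7*c + w)*(c + w)*(w - 3)*(w + 2)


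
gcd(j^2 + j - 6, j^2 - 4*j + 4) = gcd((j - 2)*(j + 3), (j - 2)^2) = j - 2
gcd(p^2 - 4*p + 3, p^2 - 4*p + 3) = p^2 - 4*p + 3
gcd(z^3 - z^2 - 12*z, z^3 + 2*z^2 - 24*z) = z^2 - 4*z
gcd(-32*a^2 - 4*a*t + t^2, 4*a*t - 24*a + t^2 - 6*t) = 4*a + t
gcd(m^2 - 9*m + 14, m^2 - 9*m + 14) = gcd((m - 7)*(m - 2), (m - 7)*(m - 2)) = m^2 - 9*m + 14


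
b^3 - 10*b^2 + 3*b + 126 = (b - 7)*(b - 6)*(b + 3)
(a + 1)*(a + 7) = a^2 + 8*a + 7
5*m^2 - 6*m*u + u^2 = (-5*m + u)*(-m + u)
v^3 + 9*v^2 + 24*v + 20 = (v + 2)^2*(v + 5)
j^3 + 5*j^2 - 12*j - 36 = (j - 3)*(j + 2)*(j + 6)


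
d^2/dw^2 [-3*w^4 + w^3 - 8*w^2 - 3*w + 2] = -36*w^2 + 6*w - 16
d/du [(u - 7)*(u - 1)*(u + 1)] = 3*u^2 - 14*u - 1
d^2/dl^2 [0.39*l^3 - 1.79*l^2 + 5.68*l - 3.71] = 2.34*l - 3.58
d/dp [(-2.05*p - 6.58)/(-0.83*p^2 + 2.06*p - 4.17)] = (-1.7015*p^2 - 10.9228*p + 22.1033)/(0.6889*p^4 - 3.4196*p^3 + 11.1658*p^2 - 17.1804*p + 17.3889)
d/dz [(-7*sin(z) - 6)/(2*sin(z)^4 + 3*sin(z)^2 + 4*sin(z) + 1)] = (42*(1 - cos(z)^2)^2 + 72*sin(z) - 12*sin(3*z) - 21*cos(z)^2 + 38)*cos(z)/(2*(1 - cos(z)^2)^2 + 4*sin(z) - 3*cos(z)^2 + 4)^2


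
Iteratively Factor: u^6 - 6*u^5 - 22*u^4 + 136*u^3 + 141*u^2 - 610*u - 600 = (u + 4)*(u^5 - 10*u^4 + 18*u^3 + 64*u^2 - 115*u - 150) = (u - 3)*(u + 4)*(u^4 - 7*u^3 - 3*u^2 + 55*u + 50) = (u - 5)*(u - 3)*(u + 4)*(u^3 - 2*u^2 - 13*u - 10) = (u - 5)^2*(u - 3)*(u + 4)*(u^2 + 3*u + 2) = (u - 5)^2*(u - 3)*(u + 1)*(u + 4)*(u + 2)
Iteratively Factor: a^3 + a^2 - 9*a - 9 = (a + 3)*(a^2 - 2*a - 3) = (a + 1)*(a + 3)*(a - 3)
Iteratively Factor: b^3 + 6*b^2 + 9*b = (b)*(b^2 + 6*b + 9) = b*(b + 3)*(b + 3)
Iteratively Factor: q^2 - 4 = (q + 2)*(q - 2)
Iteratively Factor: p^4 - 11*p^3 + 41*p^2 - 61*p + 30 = (p - 2)*(p^3 - 9*p^2 + 23*p - 15) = (p - 3)*(p - 2)*(p^2 - 6*p + 5) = (p - 3)*(p - 2)*(p - 1)*(p - 5)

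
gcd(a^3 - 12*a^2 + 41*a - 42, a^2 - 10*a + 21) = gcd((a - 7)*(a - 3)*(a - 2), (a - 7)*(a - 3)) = a^2 - 10*a + 21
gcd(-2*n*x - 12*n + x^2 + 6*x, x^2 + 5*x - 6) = x + 6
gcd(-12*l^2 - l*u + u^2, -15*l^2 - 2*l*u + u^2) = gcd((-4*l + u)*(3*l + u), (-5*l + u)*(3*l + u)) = 3*l + u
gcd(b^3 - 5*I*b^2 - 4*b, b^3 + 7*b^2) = b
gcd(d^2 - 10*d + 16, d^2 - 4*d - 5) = 1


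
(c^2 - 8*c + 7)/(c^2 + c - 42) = (c^2 - 8*c + 7)/(c^2 + c - 42)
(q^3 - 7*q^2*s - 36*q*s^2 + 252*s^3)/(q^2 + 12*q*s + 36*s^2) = (q^2 - 13*q*s + 42*s^2)/(q + 6*s)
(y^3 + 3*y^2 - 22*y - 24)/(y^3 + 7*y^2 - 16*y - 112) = (y^2 + 7*y + 6)/(y^2 + 11*y + 28)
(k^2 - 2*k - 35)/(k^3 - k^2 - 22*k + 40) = (k - 7)/(k^2 - 6*k + 8)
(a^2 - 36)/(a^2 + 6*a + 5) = (a^2 - 36)/(a^2 + 6*a + 5)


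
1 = 1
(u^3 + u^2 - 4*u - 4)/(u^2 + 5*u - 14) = (u^2 + 3*u + 2)/(u + 7)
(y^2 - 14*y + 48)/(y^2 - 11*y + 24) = (y - 6)/(y - 3)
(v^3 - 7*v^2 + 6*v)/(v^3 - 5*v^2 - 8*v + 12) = v/(v + 2)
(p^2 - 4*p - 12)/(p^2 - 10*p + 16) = (p^2 - 4*p - 12)/(p^2 - 10*p + 16)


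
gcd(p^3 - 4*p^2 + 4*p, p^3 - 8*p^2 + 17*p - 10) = p - 2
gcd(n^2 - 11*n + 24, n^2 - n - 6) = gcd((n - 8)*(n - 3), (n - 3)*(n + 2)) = n - 3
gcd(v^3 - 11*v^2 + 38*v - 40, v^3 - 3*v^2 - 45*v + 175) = v - 5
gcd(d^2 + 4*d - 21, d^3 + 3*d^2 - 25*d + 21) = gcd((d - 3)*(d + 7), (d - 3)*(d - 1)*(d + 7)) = d^2 + 4*d - 21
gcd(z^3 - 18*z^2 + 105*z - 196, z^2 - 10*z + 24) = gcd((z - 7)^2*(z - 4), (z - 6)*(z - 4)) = z - 4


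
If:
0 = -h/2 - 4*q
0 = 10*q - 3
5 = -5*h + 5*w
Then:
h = -12/5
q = 3/10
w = -7/5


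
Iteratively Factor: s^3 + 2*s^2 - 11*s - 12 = (s - 3)*(s^2 + 5*s + 4) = (s - 3)*(s + 4)*(s + 1)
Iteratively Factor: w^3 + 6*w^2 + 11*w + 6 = (w + 2)*(w^2 + 4*w + 3) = (w + 2)*(w + 3)*(w + 1)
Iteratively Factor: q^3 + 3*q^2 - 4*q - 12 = (q - 2)*(q^2 + 5*q + 6) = (q - 2)*(q + 2)*(q + 3)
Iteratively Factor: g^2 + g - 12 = (g + 4)*(g - 3)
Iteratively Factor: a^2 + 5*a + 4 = (a + 1)*(a + 4)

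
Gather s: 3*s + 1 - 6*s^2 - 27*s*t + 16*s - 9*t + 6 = -6*s^2 + s*(19 - 27*t) - 9*t + 7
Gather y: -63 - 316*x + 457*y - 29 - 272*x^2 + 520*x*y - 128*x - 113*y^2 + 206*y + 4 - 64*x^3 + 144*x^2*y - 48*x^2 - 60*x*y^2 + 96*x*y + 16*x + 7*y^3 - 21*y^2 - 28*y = -64*x^3 - 320*x^2 - 428*x + 7*y^3 + y^2*(-60*x - 134) + y*(144*x^2 + 616*x + 635) - 88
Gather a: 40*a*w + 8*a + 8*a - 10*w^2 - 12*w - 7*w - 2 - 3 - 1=a*(40*w + 16) - 10*w^2 - 19*w - 6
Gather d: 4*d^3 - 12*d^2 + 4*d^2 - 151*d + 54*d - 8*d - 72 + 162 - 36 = 4*d^3 - 8*d^2 - 105*d + 54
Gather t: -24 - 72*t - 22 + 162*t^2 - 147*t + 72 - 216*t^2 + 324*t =-54*t^2 + 105*t + 26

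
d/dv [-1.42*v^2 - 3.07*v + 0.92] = -2.84*v - 3.07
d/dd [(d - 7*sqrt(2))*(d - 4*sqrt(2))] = 2*d - 11*sqrt(2)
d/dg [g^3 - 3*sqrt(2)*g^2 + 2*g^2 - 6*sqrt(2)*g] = 3*g^2 - 6*sqrt(2)*g + 4*g - 6*sqrt(2)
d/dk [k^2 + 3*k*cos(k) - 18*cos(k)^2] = -3*k*sin(k) + 2*k + 18*sin(2*k) + 3*cos(k)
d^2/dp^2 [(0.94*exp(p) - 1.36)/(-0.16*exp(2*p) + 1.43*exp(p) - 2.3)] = (-0.024064*exp(4*p) - 0.0758079999999999*exp(3*p) + 1.142016*exp(2*p) - 2.312516*exp(p) - 0.499559999999999)*exp(p)/(0.004096*exp(6*p) - 0.109824*exp(5*p) + 1.158192*exp(4*p) - 6.081647*exp(3*p) + 16.64901*exp(2*p) - 22.6941*exp(p) + 12.167)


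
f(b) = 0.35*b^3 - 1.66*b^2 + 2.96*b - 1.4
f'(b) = 1.05*b^2 - 3.32*b + 2.96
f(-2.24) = -20.29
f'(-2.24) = 15.67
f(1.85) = 0.61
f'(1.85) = 0.41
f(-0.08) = -1.65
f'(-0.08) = 3.23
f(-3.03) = -35.35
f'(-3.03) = 22.66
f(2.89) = 1.74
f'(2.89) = 2.13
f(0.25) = -0.76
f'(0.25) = 2.20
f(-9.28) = -451.54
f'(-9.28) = 124.19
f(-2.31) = -21.41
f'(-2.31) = 16.23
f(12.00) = 399.88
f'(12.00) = 114.32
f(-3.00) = -34.67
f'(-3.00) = 22.37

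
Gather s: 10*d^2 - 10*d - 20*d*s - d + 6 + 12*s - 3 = 10*d^2 - 11*d + s*(12 - 20*d) + 3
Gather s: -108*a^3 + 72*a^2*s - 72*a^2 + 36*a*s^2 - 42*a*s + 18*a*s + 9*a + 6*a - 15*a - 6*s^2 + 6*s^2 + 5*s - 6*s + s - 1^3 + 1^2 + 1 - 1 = -108*a^3 - 72*a^2 + 36*a*s^2 + s*(72*a^2 - 24*a)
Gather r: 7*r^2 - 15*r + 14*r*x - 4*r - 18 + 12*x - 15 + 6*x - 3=7*r^2 + r*(14*x - 19) + 18*x - 36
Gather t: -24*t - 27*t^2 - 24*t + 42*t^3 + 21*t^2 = 42*t^3 - 6*t^2 - 48*t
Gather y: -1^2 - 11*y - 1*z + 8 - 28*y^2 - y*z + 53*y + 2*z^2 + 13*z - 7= -28*y^2 + y*(42 - z) + 2*z^2 + 12*z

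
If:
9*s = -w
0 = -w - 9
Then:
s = 1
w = -9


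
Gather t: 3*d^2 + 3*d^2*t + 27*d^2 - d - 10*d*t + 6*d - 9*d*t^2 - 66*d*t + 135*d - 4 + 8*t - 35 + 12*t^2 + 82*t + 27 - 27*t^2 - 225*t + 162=30*d^2 + 140*d + t^2*(-9*d - 15) + t*(3*d^2 - 76*d - 135) + 150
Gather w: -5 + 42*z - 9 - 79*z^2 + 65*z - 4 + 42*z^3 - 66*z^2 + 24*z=42*z^3 - 145*z^2 + 131*z - 18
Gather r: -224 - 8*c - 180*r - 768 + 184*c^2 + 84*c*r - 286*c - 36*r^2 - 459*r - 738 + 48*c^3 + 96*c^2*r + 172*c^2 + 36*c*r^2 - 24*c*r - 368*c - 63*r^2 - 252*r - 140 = 48*c^3 + 356*c^2 - 662*c + r^2*(36*c - 99) + r*(96*c^2 + 60*c - 891) - 1870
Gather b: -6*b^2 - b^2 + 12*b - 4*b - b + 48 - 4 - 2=-7*b^2 + 7*b + 42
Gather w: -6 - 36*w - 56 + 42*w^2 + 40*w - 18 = 42*w^2 + 4*w - 80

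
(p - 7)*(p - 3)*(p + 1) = p^3 - 9*p^2 + 11*p + 21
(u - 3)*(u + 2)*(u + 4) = u^3 + 3*u^2 - 10*u - 24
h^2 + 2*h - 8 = (h - 2)*(h + 4)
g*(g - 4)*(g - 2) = g^3 - 6*g^2 + 8*g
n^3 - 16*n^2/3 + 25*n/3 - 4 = (n - 3)*(n - 4/3)*(n - 1)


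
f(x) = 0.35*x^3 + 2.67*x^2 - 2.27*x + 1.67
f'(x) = 1.05*x^2 + 5.34*x - 2.27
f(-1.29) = 8.29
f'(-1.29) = -7.41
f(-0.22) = 2.29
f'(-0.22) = -3.39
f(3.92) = 54.88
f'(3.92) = 34.80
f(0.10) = 1.47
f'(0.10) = -1.73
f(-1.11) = 7.00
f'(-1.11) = -6.90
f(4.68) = 85.40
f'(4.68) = 45.72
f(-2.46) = 18.20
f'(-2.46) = -9.05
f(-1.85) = 12.79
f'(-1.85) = -8.56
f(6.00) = 159.77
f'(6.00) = 67.57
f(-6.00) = 35.81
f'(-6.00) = 3.49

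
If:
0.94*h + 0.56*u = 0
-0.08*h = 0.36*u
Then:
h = 0.00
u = 0.00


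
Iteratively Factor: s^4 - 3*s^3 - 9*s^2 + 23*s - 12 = (s - 1)*(s^3 - 2*s^2 - 11*s + 12) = (s - 1)^2*(s^2 - s - 12) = (s - 1)^2*(s + 3)*(s - 4)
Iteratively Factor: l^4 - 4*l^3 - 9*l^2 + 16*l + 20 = (l + 2)*(l^3 - 6*l^2 + 3*l + 10) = (l - 2)*(l + 2)*(l^2 - 4*l - 5) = (l - 5)*(l - 2)*(l + 2)*(l + 1)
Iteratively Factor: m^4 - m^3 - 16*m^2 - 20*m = (m + 2)*(m^3 - 3*m^2 - 10*m) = m*(m + 2)*(m^2 - 3*m - 10) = m*(m + 2)^2*(m - 5)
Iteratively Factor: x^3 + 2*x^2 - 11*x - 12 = (x - 3)*(x^2 + 5*x + 4) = (x - 3)*(x + 4)*(x + 1)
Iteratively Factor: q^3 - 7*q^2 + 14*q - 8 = (q - 1)*(q^2 - 6*q + 8) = (q - 2)*(q - 1)*(q - 4)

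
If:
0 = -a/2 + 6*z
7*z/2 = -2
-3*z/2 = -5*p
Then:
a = -48/7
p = -6/35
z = -4/7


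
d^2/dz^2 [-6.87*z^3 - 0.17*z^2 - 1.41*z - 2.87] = -41.22*z - 0.34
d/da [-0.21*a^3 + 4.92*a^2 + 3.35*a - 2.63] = -0.63*a^2 + 9.84*a + 3.35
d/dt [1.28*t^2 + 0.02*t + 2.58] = 2.56*t + 0.02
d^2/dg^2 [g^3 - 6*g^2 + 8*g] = 6*g - 12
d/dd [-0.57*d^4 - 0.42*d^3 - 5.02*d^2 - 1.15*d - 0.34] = -2.28*d^3 - 1.26*d^2 - 10.04*d - 1.15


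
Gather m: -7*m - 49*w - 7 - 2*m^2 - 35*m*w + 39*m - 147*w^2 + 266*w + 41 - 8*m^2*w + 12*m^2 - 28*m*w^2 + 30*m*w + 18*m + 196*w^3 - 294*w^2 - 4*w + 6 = m^2*(10 - 8*w) + m*(-28*w^2 - 5*w + 50) + 196*w^3 - 441*w^2 + 213*w + 40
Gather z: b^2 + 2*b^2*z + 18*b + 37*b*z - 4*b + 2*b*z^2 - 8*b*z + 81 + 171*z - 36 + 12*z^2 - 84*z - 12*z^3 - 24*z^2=b^2 + 14*b - 12*z^3 + z^2*(2*b - 12) + z*(2*b^2 + 29*b + 87) + 45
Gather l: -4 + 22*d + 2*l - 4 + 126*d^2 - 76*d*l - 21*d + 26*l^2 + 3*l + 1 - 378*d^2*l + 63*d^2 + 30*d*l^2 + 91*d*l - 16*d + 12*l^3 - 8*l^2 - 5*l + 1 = 189*d^2 - 15*d + 12*l^3 + l^2*(30*d + 18) + l*(-378*d^2 + 15*d) - 6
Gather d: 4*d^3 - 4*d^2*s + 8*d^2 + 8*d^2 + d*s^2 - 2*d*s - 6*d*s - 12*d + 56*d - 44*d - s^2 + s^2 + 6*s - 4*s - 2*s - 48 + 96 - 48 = 4*d^3 + d^2*(16 - 4*s) + d*(s^2 - 8*s)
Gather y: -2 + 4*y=4*y - 2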